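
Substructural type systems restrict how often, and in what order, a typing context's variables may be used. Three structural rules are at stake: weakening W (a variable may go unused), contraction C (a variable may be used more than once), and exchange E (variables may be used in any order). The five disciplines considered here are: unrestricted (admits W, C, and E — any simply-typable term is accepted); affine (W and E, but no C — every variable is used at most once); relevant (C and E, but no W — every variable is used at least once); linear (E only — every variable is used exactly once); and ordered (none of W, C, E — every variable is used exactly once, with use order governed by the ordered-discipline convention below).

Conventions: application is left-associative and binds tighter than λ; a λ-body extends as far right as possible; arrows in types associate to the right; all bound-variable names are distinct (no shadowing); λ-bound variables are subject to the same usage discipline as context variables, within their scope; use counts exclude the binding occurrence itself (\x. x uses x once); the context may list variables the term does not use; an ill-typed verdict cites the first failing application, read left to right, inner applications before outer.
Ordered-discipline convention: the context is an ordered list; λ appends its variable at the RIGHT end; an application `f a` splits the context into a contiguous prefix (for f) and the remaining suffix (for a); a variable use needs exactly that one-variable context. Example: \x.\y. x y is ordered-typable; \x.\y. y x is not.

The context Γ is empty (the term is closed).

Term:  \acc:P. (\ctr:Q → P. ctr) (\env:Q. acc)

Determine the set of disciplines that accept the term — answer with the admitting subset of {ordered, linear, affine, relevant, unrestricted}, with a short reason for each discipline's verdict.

admitted in: affine, unrestricted
usage: acc (bound) ×1, ctr (bound) ×1, env (bound) ×0
use order (left to right): ctr, acc
typing: well-typed at P → Q → P
ordered ✗ (env never used (weakening))
linear ✗ (env never used (weakening))
affine ✓ (acc, ctr, env: no repeats, contraction unneeded)
relevant ✗ (env never used (weakening))
unrestricted ✓ (type-checks (P → Q → P) and nothing is barred)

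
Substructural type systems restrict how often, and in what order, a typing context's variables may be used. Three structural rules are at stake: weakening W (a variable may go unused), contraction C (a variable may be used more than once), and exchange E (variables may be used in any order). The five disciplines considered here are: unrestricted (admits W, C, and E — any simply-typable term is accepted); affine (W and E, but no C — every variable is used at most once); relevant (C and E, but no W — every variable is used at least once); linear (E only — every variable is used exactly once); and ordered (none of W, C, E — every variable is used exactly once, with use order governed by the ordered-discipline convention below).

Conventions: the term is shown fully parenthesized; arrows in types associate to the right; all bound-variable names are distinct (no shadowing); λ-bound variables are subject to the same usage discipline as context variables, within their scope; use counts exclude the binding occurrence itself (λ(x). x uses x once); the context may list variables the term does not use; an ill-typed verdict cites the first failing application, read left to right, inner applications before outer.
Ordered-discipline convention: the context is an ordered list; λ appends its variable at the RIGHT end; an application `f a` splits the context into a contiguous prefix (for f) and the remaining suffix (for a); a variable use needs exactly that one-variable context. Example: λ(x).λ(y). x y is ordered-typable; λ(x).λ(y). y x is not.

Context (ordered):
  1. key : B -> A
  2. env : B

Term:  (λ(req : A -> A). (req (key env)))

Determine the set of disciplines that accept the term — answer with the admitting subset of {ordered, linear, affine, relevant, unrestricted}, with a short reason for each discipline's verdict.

accepted by: linear, affine, relevant, unrestricted
variable uses: key=1; env=1; req (λ-bound)=1
order of uses: req, key, env
typing: the term checks, with type (A -> A) -> A
ordered: ✗ — no contiguous prefix/suffix split fits req, key, env
linear: ✓ — each of key, env, req used exactly once
affine: ✓ — key, env, req: no repeats, contraction unneeded
relevant: ✓ — none of key, env, req goes unused
unrestricted: ✓ — typability at (A -> A) -> A is all that's needed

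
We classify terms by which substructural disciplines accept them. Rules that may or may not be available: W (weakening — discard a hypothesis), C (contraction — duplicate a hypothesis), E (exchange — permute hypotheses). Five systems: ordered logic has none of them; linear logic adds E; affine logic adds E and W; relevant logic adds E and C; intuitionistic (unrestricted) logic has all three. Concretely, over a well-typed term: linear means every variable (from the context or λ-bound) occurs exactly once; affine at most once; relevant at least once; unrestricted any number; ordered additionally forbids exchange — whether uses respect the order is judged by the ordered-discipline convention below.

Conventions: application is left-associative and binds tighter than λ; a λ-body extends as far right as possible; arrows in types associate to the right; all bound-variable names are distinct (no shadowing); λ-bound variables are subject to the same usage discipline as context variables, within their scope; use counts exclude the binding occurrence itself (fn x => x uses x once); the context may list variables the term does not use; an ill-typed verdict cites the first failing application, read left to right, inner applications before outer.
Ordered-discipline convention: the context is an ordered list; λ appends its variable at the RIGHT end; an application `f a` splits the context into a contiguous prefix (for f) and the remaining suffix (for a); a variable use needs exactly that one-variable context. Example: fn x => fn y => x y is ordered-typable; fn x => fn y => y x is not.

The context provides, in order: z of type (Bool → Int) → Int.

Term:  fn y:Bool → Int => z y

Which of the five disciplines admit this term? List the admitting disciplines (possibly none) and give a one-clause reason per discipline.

admitting disciplines: ordered, linear, affine, relevant, unrestricted
counts: z: 1×, y (λ-bound): 1×
left-to-right use order: z, y
typing: ✓ — (Bool → Int) → Int
ordered: ✓ — z, y once each; derivable with no W/C/E
linear: ✓ — each of z, y used exactly once
affine: ✓ — at most one use each (z, y)
relevant: ✓ — none of z, y goes unused
unrestricted: ✓ — type-checks ((Bool → Int) → Int) and nothing is barred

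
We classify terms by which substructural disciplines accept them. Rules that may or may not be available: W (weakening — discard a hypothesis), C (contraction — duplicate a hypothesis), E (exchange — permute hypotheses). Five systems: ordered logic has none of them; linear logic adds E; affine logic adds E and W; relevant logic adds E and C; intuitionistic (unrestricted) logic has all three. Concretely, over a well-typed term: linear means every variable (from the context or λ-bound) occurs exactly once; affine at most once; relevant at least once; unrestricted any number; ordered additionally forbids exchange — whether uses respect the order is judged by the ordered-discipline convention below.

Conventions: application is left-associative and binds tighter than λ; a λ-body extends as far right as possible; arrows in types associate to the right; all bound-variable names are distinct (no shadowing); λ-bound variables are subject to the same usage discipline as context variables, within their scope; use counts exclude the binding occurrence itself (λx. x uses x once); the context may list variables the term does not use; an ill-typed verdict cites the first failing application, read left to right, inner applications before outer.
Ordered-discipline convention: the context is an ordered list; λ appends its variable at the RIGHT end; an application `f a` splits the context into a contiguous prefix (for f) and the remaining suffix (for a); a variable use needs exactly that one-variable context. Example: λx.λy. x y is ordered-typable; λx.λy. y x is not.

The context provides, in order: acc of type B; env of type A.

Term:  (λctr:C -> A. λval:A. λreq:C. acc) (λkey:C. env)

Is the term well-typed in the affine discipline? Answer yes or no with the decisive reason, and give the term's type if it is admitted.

yes — at most one use each (acc, env, ctr, val, req, key); term : A -> C -> B
usage: acc=1; env=1; ctr (λ-bound)=0; val (λ-bound)=0; req (λ-bound)=0; key (λ-bound)=0
use order (left to right): acc, env
typing: well-typed at A -> C -> B
summary: ordered ✗ | linear ✗ | affine ✓ | relevant ✗ | unrestricted ✓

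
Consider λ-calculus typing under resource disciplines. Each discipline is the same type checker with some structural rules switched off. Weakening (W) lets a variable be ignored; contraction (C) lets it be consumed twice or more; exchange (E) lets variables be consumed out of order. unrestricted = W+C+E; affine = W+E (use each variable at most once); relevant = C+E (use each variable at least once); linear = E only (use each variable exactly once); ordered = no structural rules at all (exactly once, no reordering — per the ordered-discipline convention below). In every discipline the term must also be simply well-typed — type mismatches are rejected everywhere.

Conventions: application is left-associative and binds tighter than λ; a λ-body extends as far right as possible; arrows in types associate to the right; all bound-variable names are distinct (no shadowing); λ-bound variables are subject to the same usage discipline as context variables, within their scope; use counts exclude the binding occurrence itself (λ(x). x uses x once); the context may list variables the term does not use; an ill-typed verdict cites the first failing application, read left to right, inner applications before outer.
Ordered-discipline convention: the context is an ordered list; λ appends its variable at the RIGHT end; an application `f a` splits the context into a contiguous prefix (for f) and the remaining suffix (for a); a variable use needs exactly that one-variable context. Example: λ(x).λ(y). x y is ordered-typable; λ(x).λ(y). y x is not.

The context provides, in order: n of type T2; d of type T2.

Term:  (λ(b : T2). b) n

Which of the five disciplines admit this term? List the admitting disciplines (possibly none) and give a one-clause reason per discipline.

admitted by: affine, unrestricted
usage: n=1, d=0, b [bound]=1
left-to-right use order: b, n
typing: well-typed at T2
ordered: ✗, d never used (weakening)
linear: ✗, d never used (weakening)
affine: ✓, n, d, b: no repeats, contraction unneeded
relevant: ✗, d never used (weakening)
unrestricted: ✓, typability at T2 is all that's needed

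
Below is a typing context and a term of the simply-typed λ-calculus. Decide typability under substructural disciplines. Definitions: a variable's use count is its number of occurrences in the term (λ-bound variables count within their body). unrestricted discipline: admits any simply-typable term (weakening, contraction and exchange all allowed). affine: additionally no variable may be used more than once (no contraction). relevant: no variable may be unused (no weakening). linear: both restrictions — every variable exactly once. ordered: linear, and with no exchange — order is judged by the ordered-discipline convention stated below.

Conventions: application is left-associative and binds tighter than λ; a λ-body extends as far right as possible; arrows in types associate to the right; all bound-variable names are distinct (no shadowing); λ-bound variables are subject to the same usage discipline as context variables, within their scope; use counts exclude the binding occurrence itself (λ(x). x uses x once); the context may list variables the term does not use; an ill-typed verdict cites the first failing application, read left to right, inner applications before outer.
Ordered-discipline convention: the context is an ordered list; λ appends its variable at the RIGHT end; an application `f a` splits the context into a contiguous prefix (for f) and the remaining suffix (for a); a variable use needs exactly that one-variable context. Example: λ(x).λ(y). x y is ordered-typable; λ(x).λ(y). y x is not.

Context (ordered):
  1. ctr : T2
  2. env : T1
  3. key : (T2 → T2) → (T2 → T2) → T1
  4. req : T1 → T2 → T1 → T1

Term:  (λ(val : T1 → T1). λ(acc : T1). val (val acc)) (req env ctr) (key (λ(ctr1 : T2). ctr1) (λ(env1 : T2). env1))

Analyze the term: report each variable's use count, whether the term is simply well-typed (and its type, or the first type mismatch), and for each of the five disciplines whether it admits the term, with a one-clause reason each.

use counts: ctr=1, env=1, key=1, req=1, val [bound]=2, acc [bound]=1, ctr1 [bound]=1, env1 [bound]=1
order of uses: val, val, acc, req, env, ctr, key, ctr1, env1
typing: well-typed — term : T1
ordered: ✗ — val ×2 used more than once (contraction)
linear: ✗ — val ×2 used more than once (contraction)
affine: ✗ — val ×2 used more than once (contraction)
relevant: ✓ — at least one use each (ctr, env, key, req, val, acc, ctr1, env1)
unrestricted: ✓ — simply typable at T1; W, C, E all held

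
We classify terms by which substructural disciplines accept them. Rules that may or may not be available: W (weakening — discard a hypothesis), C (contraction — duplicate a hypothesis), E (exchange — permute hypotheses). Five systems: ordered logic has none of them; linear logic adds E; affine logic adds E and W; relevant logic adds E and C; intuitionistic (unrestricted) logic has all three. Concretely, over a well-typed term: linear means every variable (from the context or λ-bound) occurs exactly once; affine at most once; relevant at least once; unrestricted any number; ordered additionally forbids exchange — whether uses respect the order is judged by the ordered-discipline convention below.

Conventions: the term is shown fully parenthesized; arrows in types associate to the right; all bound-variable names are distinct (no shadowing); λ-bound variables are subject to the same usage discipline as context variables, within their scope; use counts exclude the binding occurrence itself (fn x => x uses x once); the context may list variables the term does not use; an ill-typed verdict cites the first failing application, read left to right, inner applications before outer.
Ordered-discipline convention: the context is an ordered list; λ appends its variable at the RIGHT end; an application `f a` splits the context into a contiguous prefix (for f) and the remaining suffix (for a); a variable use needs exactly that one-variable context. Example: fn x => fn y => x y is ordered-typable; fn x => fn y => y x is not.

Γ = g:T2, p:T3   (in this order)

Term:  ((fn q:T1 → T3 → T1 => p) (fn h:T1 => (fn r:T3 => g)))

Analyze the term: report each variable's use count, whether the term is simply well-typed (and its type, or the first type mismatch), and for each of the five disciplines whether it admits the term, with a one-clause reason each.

usage: g=1; p=1; q (λ-bound)=0; h (λ-bound)=0; r (λ-bound)=0
order of uses: p, g
typing: ill-typed: an argument T1 → T3 → T2 mismatches the expected T1 → T3 → T1
ordered: ✗ — fails simple typing
linear: ✗ — a type mismatch blocks all five
affine: ✗ — the type mismatch rejects it
relevant: ✗ — not simply typable
unrestricted: ✗ — fails simple typing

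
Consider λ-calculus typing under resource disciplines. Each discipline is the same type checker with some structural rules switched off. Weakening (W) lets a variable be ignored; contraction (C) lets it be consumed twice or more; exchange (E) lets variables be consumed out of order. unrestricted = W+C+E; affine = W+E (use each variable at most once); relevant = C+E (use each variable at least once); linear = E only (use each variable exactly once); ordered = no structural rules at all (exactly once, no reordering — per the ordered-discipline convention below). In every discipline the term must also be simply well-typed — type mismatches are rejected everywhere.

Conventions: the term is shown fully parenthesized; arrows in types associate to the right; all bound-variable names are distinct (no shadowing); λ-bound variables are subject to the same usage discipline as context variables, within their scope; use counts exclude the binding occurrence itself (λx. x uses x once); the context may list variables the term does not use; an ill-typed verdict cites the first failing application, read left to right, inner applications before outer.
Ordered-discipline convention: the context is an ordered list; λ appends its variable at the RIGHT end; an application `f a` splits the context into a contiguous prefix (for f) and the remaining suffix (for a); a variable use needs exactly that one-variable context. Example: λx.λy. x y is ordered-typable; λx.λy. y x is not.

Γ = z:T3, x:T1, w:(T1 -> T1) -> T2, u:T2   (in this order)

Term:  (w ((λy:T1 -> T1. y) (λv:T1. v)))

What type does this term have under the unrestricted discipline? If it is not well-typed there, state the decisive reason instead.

term : T2
use counts: z ×0; x ×0; w ×1; u ×0; y (λ-bound) ×1; v (λ-bound) ×1
uses in reading order: w, y, v
typing: the term checks, with type T2
per-discipline verdicts: ordered ✗ · linear ✗ · affine ✓ · relevant ✗ · unrestricted ✓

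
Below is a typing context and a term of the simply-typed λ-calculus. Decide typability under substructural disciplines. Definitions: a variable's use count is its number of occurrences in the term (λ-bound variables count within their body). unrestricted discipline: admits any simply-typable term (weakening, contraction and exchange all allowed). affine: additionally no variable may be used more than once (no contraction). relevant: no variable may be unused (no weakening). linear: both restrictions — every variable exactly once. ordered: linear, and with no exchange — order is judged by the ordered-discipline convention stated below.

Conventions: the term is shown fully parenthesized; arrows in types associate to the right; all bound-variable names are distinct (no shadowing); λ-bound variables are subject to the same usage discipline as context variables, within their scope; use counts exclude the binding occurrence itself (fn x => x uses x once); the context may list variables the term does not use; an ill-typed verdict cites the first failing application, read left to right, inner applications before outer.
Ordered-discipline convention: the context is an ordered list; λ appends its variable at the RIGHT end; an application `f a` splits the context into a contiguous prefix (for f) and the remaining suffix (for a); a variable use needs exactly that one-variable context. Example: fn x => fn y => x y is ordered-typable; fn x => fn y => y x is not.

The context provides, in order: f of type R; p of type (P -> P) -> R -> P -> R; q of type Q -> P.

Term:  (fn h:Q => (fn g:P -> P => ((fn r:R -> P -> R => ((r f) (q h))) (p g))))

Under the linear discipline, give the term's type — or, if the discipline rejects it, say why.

term : Q -> (P -> P) -> R
usage: f: 1, p: 1, q: 1, h (bound): 1, g (bound): 1, r (bound): 1
use order (left to right): r, f, q, h, p, g
typing: well-typed — term : Q -> (P -> P) -> R
summary: ordered ✗, linear ✓, affine ✓, relevant ✓, unrestricted ✓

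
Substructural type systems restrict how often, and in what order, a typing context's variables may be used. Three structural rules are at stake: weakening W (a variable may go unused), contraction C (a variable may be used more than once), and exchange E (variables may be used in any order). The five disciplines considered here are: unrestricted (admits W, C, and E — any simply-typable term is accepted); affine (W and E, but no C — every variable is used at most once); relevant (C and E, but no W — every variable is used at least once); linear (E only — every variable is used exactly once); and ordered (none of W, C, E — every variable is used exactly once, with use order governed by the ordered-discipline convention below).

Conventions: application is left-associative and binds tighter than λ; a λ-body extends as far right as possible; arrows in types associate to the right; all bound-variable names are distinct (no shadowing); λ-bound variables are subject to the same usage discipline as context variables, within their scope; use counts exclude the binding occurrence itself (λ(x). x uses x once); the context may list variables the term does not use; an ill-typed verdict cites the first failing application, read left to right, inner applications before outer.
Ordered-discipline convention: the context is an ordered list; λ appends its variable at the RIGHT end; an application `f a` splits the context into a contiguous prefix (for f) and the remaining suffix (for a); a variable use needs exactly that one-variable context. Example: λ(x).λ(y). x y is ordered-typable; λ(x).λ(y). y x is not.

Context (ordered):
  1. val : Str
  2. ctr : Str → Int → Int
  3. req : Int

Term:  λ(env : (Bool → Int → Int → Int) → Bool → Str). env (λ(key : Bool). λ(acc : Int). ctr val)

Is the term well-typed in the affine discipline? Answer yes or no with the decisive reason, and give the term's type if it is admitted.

yes — val, ctr, req, env, key, acc: no repeats, contraction unneeded; term : ((Bool → Int → Int → Int) → Bool → Str) → Bool → Str
counts: val ×1; ctr ×1; req ×0; env (bound) ×1; key (bound) ×0; acc (bound) ×0
uses in reading order: env, ctr, val
typing: well-typed — term : ((Bool → Int → Int → Int) → Bool → Str) → Bool → Str
per-discipline verdicts: ordered ✗, linear ✗, affine ✓, relevant ✗, unrestricted ✓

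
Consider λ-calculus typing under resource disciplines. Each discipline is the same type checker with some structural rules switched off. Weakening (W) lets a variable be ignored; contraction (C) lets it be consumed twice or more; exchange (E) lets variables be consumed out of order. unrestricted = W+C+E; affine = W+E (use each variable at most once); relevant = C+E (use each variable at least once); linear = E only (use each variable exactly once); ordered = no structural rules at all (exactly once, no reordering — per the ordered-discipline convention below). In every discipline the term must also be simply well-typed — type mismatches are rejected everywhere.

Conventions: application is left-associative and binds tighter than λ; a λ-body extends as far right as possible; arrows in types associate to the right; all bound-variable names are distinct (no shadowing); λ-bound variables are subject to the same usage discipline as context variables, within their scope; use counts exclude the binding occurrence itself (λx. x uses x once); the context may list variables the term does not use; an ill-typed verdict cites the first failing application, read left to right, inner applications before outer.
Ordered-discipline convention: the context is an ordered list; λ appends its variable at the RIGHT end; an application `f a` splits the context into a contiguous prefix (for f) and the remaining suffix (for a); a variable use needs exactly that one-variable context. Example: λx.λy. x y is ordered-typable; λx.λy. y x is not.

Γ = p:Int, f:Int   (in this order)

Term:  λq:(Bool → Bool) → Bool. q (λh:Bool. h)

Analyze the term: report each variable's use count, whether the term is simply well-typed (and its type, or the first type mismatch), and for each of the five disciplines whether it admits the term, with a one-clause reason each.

counts: p: 0; f: 0; q [bound]: 1; h [bound]: 1
order of uses: q, h
typing: the term checks, with type ((Bool → Bool) → Bool) → Bool
ordered: ✗ — needs weakening: p, f unused
linear: ✗ — needs weakening: p, f unused
affine: ✓ — no duplicate uses among p, f, q, h
relevant: ✗ — needs weakening: p, f unused
unrestricted: ✓ — well-typed at ((Bool → Bool) → Bool) → Bool; no restrictions here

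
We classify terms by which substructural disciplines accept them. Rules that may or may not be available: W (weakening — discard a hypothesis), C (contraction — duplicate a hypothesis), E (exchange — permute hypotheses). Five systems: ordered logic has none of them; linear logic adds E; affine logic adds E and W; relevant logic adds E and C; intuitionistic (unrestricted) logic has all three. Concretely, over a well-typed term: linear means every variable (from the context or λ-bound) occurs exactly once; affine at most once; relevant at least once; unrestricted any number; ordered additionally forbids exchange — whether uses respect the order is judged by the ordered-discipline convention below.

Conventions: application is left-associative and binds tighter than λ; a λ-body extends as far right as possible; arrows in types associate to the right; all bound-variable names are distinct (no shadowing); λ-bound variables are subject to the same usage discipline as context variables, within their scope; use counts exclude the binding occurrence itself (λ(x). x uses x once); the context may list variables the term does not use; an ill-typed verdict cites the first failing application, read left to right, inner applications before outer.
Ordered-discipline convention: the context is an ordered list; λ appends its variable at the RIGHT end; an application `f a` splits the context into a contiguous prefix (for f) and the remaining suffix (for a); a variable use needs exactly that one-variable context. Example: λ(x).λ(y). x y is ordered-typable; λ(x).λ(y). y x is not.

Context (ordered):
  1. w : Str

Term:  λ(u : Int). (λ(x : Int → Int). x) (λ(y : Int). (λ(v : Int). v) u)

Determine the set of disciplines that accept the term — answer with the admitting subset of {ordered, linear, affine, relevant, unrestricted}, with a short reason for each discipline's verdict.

accepted by: affine, unrestricted
counts: w=0, u [bound]=1, x [bound]=1, y [bound]=0, v [bound]=1
uses in reading order: x, v, u
typing: well-typed at Int → Int → Int
ordered: ✗, needs weakening: w, y unused
linear: ✗, needs weakening: w, y unused
affine: ✓, none of w, u, x, y, v used more than once
relevant: ✗, needs weakening: w, y unused
unrestricted: ✓, type-checks (Int → Int → Int) and nothing is barred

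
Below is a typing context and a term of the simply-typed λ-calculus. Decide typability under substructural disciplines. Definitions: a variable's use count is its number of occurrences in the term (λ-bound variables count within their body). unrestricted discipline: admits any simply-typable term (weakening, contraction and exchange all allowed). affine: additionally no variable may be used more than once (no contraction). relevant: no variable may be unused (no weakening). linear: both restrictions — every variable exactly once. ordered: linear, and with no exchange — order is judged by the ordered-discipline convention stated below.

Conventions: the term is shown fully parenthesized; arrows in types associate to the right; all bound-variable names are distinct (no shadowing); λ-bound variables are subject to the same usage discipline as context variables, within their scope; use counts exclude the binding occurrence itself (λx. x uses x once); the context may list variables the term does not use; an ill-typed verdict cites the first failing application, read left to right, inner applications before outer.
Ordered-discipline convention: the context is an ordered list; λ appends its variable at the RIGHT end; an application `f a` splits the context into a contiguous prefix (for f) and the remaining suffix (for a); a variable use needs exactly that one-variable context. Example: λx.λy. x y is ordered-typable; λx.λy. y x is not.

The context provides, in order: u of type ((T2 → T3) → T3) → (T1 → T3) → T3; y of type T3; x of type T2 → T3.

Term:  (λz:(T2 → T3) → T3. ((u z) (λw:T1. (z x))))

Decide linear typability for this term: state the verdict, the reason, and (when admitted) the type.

no — repeated use of z ×2; unused: y, w — weakening required
use counts: u=1, y=0, x=1, z (bound)=2, w (bound)=0
uses in reading order: u, z, z, x
typing: ✓ — ((T2 → T3) → T3) → T3
across the five disciplines: ordered ✗ · linear ✗ · affine ✗ · relevant ✗ · unrestricted ✓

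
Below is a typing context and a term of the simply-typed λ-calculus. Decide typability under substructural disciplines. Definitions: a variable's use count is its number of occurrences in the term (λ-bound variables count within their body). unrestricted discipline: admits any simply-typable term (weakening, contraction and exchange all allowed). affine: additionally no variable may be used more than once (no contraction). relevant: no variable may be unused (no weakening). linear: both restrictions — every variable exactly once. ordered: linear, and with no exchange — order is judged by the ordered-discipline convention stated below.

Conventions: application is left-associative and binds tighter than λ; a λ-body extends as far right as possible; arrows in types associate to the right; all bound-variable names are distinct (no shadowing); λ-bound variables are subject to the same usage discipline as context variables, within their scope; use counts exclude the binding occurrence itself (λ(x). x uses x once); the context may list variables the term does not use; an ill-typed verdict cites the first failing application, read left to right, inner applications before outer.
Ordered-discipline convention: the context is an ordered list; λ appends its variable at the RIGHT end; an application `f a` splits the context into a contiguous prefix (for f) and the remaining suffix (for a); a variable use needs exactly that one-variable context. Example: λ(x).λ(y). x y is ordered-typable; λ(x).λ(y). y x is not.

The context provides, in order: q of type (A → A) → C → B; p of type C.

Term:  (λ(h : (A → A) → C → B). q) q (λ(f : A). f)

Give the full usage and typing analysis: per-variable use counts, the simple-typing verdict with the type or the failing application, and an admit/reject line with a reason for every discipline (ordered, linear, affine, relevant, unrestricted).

variable uses: q: 2×, p: 0×, h (bound): 0×, f (bound): 1×
uses in reading order: q, q, f
typing: ✓ — C → B
ordered: ✗ — uses contraction: q ×2; p, h left unused
linear: ✗ — uses contraction: q ×2; p, h left unused
affine: ✗ — uses contraction: q ×2
relevant: ✗ — p, h left unused
unrestricted: ✓ — type-checks (C → B) and nothing is barred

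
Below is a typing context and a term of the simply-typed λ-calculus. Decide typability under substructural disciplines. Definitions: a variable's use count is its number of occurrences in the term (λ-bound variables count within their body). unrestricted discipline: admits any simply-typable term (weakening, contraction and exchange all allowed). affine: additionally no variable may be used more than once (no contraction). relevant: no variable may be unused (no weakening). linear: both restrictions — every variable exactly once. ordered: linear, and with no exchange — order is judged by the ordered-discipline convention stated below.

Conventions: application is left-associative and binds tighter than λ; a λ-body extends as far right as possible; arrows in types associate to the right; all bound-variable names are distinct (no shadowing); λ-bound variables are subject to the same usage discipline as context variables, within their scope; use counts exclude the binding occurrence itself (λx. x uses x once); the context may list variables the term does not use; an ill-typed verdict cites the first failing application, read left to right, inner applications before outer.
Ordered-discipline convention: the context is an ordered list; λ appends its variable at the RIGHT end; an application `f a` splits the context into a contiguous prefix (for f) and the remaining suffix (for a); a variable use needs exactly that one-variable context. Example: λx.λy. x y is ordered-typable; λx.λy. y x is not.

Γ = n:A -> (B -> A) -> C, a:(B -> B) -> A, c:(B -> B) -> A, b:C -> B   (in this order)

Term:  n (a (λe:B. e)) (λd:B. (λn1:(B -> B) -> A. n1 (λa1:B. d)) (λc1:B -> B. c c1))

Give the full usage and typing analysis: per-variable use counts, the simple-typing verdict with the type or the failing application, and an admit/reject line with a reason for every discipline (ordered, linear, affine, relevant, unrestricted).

variable uses: n: 1×; a: 1×; c: 1×; b: 0×; e (λ-bound): 1×; d (λ-bound): 1×; n1 (λ-bound): 1×; a1 (λ-bound): 0×; c1 (λ-bound): 1×
left-to-right use order: n, a, e, n1, d, c, c1
typing: well-typed at C
ordered: ✗ — needs weakening: b, a1 unused
linear: ✗ — needs weakening: b, a1 unused
affine: ✓ — n, a, c, b, e, d, n1, a1, c1: no repeats, contraction unneeded
relevant: ✗ — needs weakening: b, a1 unused
unrestricted: ✓ — simply typable at C; W, C, E all held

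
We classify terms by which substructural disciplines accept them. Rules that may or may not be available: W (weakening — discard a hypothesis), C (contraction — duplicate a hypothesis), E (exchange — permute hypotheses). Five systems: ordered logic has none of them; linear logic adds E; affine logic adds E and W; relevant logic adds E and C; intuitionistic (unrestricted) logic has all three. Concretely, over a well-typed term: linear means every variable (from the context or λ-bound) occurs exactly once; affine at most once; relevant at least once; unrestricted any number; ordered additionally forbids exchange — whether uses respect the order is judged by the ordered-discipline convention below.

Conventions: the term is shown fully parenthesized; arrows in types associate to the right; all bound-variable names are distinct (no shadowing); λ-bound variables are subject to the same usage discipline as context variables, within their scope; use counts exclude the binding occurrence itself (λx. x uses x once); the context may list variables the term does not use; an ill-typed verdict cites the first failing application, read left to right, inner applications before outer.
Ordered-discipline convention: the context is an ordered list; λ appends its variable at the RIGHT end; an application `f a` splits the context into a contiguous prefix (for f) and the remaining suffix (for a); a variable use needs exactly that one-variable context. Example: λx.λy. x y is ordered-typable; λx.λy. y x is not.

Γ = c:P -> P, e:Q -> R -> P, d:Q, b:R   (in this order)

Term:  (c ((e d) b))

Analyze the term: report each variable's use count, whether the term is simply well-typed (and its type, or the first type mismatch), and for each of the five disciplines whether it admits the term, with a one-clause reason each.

usage: c: 1×; e: 1×; d: 1×; b: 1×
use order (left to right): c, e, d, b
typing: well-typed at P
ordered ✓ (c, e, d, b once each; derivable with no W/C/E)
linear ✓ (exactly-once usage across c, e, d, b)
affine ✓ (no duplicate uses among c, e, d, b)
relevant ✓ (at least one use each (c, e, d, b))
unrestricted ✓ (simply typable at P; W, C, E all held)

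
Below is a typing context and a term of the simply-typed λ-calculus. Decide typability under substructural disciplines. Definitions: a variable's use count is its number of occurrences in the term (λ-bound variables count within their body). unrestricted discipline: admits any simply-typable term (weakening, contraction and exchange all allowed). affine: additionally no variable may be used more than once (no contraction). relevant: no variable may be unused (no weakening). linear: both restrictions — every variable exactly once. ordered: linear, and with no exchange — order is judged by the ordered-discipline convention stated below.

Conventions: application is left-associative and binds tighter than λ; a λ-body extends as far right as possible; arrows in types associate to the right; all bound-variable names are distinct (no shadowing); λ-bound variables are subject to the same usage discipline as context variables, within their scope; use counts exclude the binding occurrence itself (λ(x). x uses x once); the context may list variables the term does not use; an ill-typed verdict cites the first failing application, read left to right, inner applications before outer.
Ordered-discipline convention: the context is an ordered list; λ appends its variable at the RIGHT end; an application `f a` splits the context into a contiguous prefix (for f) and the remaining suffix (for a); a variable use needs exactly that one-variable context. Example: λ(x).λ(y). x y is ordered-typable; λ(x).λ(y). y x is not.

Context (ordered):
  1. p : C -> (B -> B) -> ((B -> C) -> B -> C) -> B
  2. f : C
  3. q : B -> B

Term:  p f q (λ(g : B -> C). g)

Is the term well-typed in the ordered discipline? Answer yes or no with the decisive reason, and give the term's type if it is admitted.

yes — p, f, q, g once each; derivable with no W/C/E; term : B
usage: p: 1×, f: 1×, q: 1×, g (bound): 1×
uses in reading order: p, f, q, g
typing: the term checks, with type B
per-discipline verdicts: ordered ✓, linear ✓, affine ✓, relevant ✓, unrestricted ✓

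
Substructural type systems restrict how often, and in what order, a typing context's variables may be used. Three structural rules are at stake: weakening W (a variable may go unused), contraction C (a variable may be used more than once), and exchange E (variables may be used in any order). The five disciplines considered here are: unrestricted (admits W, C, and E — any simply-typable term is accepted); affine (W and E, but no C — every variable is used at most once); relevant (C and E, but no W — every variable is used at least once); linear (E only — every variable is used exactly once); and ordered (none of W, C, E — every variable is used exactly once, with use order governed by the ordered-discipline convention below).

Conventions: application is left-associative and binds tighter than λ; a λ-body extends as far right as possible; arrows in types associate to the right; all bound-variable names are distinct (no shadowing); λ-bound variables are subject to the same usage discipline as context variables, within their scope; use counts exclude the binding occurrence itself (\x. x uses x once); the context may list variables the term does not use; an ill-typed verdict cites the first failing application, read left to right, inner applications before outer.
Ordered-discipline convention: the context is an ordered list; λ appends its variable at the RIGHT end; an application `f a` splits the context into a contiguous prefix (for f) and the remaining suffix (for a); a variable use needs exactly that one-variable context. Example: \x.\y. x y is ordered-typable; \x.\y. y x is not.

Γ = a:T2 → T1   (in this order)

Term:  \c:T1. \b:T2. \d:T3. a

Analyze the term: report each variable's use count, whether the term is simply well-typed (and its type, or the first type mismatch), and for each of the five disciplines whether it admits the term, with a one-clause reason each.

variable uses: a: 1×; c [bound]: 0×; b [bound]: 0×; d [bound]: 0×
uses in reading order: a
typing: ✓ — T1 → T2 → T3 → T2 → T1
ordered ✗ (c, b, d left unused)
linear ✗ (c, b, d left unused)
affine ✓ (none of a, c, b, d used more than once)
relevant ✗ (c, b, d left unused)
unrestricted ✓ (type-checks (T1 → T2 → T3 → T2 → T1) and nothing is barred)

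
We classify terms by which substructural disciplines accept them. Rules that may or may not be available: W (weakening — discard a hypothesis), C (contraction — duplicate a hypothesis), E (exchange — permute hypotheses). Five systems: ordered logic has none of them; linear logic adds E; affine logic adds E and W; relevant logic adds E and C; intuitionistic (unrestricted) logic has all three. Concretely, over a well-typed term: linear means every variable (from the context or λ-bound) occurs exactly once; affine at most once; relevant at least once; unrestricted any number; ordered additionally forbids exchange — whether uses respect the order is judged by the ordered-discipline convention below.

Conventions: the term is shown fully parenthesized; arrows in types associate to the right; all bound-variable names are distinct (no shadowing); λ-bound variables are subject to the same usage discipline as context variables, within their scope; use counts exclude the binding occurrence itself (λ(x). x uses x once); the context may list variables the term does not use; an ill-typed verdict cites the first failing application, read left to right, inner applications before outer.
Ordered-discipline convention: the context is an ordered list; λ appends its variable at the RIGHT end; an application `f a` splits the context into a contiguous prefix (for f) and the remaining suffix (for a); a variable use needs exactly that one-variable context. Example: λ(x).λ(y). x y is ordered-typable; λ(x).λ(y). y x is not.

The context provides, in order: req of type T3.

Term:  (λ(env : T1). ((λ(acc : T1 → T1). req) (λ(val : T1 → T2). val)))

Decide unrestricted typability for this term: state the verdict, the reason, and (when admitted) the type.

no — fails simple typing
variable uses: req: 1, env (λ-bound): 0, acc (λ-bound): 0, val (λ-bound): 1
order of uses: req, val
typing: ill-typed: an application expects T1 → T1 but receives (T1 → T2) → T1 → T2
summary: ordered ✗, linear ✗, affine ✗, relevant ✗, unrestricted ✗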